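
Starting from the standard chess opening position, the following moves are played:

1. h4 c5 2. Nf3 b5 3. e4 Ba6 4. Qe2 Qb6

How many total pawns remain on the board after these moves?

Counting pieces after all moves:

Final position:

  a b c d e f g h
  ─────────────────
8│♜ ♞ · · ♚ ♝ ♞ ♜│8
7│♟ · · ♟ ♟ ♟ ♟ ♟│7
6│♝ ♛ · · · · · ·│6
5│· ♟ ♟ · · · · ·│5
4│· · · · ♙ · · ♙│4
3│· · · · · ♘ · ·│3
2│♙ ♙ ♙ ♙ ♕ ♙ ♙ ·│2
1│♖ ♘ ♗ · ♔ ♗ · ♖│1
  ─────────────────
  a b c d e f g h


16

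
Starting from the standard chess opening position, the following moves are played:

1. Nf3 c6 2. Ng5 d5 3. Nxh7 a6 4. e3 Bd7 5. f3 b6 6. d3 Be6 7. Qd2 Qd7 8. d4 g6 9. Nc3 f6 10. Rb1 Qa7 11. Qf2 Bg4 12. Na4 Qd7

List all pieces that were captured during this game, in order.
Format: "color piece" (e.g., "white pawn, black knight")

Tracking captures:
  Nxh7: captured black pawn

black pawn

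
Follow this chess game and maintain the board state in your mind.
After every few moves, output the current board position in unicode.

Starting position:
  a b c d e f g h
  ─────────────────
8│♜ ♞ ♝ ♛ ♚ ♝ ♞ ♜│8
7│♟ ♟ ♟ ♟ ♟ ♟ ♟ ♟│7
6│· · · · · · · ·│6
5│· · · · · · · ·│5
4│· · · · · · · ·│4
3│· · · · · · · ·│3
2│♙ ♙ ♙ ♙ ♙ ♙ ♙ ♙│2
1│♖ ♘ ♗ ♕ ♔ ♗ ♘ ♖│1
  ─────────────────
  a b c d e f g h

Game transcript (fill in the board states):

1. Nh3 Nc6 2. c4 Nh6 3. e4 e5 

  a b c d e f g h
  ─────────────────
8│♜ · ♝ ♛ ♚ ♝ · ♜│8
7│♟ ♟ ♟ ♟ · ♟ ♟ ♟│7
6│· · ♞ · · · · ♞│6
5│· · · · ♟ · · ·│5
4│· · ♙ · ♙ · · ·│4
3│· · · · · · · ♘│3
2│♙ ♙ · ♙ · ♙ ♙ ♙│2
1│♖ ♘ ♗ ♕ ♔ ♗ · ♖│1
  ─────────────────
  a b c d e f g h

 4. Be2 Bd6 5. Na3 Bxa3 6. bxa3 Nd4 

  a b c d e f g h
  ─────────────────
8│♜ · ♝ ♛ ♚ · · ♜│8
7│♟ ♟ ♟ ♟ · ♟ ♟ ♟│7
6│· · · · · · · ♞│6
5│· · · · ♟ · · ·│5
4│· · ♙ ♞ ♙ · · ·│4
3│♙ · · · · · · ♘│3
2│♙ · · ♙ ♗ ♙ ♙ ♙│2
1│♖ · ♗ ♕ ♔ · · ♖│1
  ─────────────────
  a b c d e f g h

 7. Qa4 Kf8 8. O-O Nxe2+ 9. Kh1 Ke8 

  a b c d e f g h
  ─────────────────
8│♜ · ♝ ♛ ♚ · · ♜│8
7│♟ ♟ ♟ ♟ · ♟ ♟ ♟│7
6│· · · · · · · ♞│6
5│· · · · ♟ · · ·│5
4│♕ · ♙ · ♙ · · ·│4
3│♙ · · · · · · ♘│3
2│♙ · · ♙ ♞ ♙ ♙ ♙│2
1│♖ · ♗ · · ♖ · ♔│1
  ─────────────────
  a b c d e f g h

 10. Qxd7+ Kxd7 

  a b c d e f g h
  ─────────────────
8│♜ · ♝ ♛ · · · ♜│8
7│♟ ♟ ♟ ♚ · ♟ ♟ ♟│7
6│· · · · · · · ♞│6
5│· · · · ♟ · · ·│5
4│· · ♙ · ♙ · · ·│4
3│♙ · · · · · · ♘│3
2│♙ · · ♙ ♞ ♙ ♙ ♙│2
1│♖ · ♗ · · ♖ · ♔│1
  ─────────────────
  a b c d e f g h


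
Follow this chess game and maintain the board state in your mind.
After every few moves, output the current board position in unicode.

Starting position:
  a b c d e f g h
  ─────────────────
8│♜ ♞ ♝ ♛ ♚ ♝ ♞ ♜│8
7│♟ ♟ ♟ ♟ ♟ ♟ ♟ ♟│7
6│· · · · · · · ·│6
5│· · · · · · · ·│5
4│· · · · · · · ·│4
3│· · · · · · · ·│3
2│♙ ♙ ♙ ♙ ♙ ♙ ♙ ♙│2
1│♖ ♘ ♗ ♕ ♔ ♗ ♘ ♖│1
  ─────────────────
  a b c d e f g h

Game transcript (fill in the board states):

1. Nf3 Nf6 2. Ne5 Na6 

  a b c d e f g h
  ─────────────────
8│♜ · ♝ ♛ ♚ ♝ · ♜│8
7│♟ ♟ ♟ ♟ ♟ ♟ ♟ ♟│7
6│♞ · · · · ♞ · ·│6
5│· · · · ♘ · · ·│5
4│· · · · · · · ·│4
3│· · · · · · · ·│3
2│♙ ♙ ♙ ♙ ♙ ♙ ♙ ♙│2
1│♖ ♘ ♗ ♕ ♔ ♗ · ♖│1
  ─────────────────
  a b c d e f g h

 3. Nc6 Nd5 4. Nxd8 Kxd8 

  a b c d e f g h
  ─────────────────
8│♜ · ♝ ♚ · ♝ · ♜│8
7│♟ ♟ ♟ ♟ ♟ ♟ ♟ ♟│7
6│♞ · · · · · · ·│6
5│· · · ♞ · · · ·│5
4│· · · · · · · ·│4
3│· · · · · · · ·│3
2│♙ ♙ ♙ ♙ ♙ ♙ ♙ ♙│2
1│♖ ♘ ♗ ♕ ♔ ♗ · ♖│1
  ─────────────────
  a b c d e f g h

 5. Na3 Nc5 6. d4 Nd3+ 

  a b c d e f g h
  ─────────────────
8│♜ · ♝ ♚ · ♝ · ♜│8
7│♟ ♟ ♟ ♟ ♟ ♟ ♟ ♟│7
6│· · · · · · · ·│6
5│· · · ♞ · · · ·│5
4│· · · ♙ · · · ·│4
3│♘ · · ♞ · · · ·│3
2│♙ ♙ ♙ · ♙ ♙ ♙ ♙│2
1│♖ · ♗ ♕ ♔ ♗ · ♖│1
  ─────────────────
  a b c d e f g h

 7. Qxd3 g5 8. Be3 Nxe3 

  a b c d e f g h
  ─────────────────
8│♜ · ♝ ♚ · ♝ · ♜│8
7│♟ ♟ ♟ ♟ ♟ ♟ · ♟│7
6│· · · · · · · ·│6
5│· · · · · · ♟ ·│5
4│· · · ♙ · · · ·│4
3│♘ · · ♕ ♞ · · ·│3
2│♙ ♙ ♙ · ♙ ♙ ♙ ♙│2
1│♖ · · · ♔ ♗ · ♖│1
  ─────────────────
  a b c d e f g h

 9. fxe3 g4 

  a b c d e f g h
  ─────────────────
8│♜ · ♝ ♚ · ♝ · ♜│8
7│♟ ♟ ♟ ♟ ♟ ♟ · ♟│7
6│· · · · · · · ·│6
5│· · · · · · · ·│5
4│· · · ♙ · · ♟ ·│4
3│♘ · · ♕ ♙ · · ·│3
2│♙ ♙ ♙ · ♙ · ♙ ♙│2
1│♖ · · · ♔ ♗ · ♖│1
  ─────────────────
  a b c d e f g h


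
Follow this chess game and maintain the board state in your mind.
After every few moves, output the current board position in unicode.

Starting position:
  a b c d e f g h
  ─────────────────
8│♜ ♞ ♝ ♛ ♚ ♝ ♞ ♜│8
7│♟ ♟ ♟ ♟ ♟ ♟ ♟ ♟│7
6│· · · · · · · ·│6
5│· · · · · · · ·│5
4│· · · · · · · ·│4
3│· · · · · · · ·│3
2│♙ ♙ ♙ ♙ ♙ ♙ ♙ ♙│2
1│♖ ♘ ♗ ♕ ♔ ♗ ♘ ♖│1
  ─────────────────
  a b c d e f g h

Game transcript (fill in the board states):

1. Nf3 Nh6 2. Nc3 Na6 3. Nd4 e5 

  a b c d e f g h
  ─────────────────
8│♜ · ♝ ♛ ♚ ♝ · ♜│8
7│♟ ♟ ♟ ♟ · ♟ ♟ ♟│7
6│♞ · · · · · · ♞│6
5│· · · · ♟ · · ·│5
4│· · · ♘ · · · ·│4
3│· · ♘ · · · · ·│3
2│♙ ♙ ♙ ♙ ♙ ♙ ♙ ♙│2
1│♖ · ♗ ♕ ♔ ♗ · ♖│1
  ─────────────────
  a b c d e f g h

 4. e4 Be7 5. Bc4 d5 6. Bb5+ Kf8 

  a b c d e f g h
  ─────────────────
8│♜ · ♝ ♛ · ♚ · ♜│8
7│♟ ♟ ♟ · ♝ ♟ ♟ ♟│7
6│♞ · · · · · · ♞│6
5│· ♗ · ♟ ♟ · · ·│5
4│· · · ♘ ♙ · · ·│4
3│· · ♘ · · · · ·│3
2│♙ ♙ ♙ ♙ · ♙ ♙ ♙│2
1│♖ · ♗ ♕ ♔ · · ♖│1
  ─────────────────
  a b c d e f g h

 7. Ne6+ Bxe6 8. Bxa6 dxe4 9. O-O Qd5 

  a b c d e f g h
  ─────────────────
8│♜ · · · · ♚ · ♜│8
7│♟ ♟ ♟ · ♝ ♟ ♟ ♟│7
6│♗ · · · ♝ · · ♞│6
5│· · · ♛ ♟ · · ·│5
4│· · · · ♟ · · ·│4
3│· · ♘ · · · · ·│3
2│♙ ♙ ♙ ♙ · ♙ ♙ ♙│2
1│♖ · ♗ ♕ · ♖ ♔ ·│1
  ─────────────────
  a b c d e f g h

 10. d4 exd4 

  a b c d e f g h
  ─────────────────
8│♜ · · · · ♚ · ♜│8
7│♟ ♟ ♟ · ♝ ♟ ♟ ♟│7
6│♗ · · · ♝ · · ♞│6
5│· · · ♛ · · · ·│5
4│· · · ♟ ♟ · · ·│4
3│· · ♘ · · · · ·│3
2│♙ ♙ ♙ · · ♙ ♙ ♙│2
1│♖ · ♗ ♕ · ♖ ♔ ·│1
  ─────────────────
  a b c d e f g h


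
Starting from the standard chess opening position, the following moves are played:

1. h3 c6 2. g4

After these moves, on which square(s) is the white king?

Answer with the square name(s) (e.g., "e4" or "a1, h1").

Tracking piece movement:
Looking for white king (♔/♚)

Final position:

  a b c d e f g h
  ─────────────────
8│♜ ♞ ♝ ♛ ♚ ♝ ♞ ♜│8
7│♟ ♟ · ♟ ♟ ♟ ♟ ♟│7
6│· · ♟ · · · · ·│6
5│· · · · · · · ·│5
4│· · · · · · ♙ ·│4
3│· · · · · · · ♙│3
2│♙ ♙ ♙ ♙ ♙ ♙ · ·│2
1│♖ ♘ ♗ ♕ ♔ ♗ ♘ ♖│1
  ─────────────────
  a b c d e f g h


e1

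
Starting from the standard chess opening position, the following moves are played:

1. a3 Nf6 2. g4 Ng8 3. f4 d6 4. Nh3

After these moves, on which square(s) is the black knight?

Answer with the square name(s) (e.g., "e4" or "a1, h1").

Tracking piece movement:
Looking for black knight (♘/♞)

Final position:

  a b c d e f g h
  ─────────────────
8│♜ ♞ ♝ ♛ ♚ ♝ ♞ ♜│8
7│♟ ♟ ♟ · ♟ ♟ ♟ ♟│7
6│· · · ♟ · · · ·│6
5│· · · · · · · ·│5
4│· · · · · ♙ ♙ ·│4
3│♙ · · · · · · ♘│3
2│· ♙ ♙ ♙ ♙ · · ♙│2
1│♖ ♘ ♗ ♕ ♔ ♗ · ♖│1
  ─────────────────
  a b c d e f g h


b8, g8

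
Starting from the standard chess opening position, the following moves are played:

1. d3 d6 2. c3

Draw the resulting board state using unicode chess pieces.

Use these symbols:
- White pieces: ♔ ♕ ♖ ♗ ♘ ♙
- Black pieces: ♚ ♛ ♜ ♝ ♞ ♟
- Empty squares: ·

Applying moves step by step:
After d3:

♜ ♞ ♝ ♛ ♚ ♝ ♞ ♜
♟ ♟ ♟ ♟ ♟ ♟ ♟ ♟
· · · · · · · ·
· · · · · · · ·
· · · · · · · ·
· · · ♙ · · · ·
♙ ♙ ♙ · ♙ ♙ ♙ ♙
♖ ♘ ♗ ♕ ♔ ♗ ♘ ♖


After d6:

♜ ♞ ♝ ♛ ♚ ♝ ♞ ♜
♟ ♟ ♟ · ♟ ♟ ♟ ♟
· · · ♟ · · · ·
· · · · · · · ·
· · · · · · · ·
· · · ♙ · · · ·
♙ ♙ ♙ · ♙ ♙ ♙ ♙
♖ ♘ ♗ ♕ ♔ ♗ ♘ ♖


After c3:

♜ ♞ ♝ ♛ ♚ ♝ ♞ ♜
♟ ♟ ♟ · ♟ ♟ ♟ ♟
· · · ♟ · · · ·
· · · · · · · ·
· · · · · · · ·
· · ♙ ♙ · · · ·
♙ ♙ · · ♙ ♙ ♙ ♙
♖ ♘ ♗ ♕ ♔ ♗ ♘ ♖



  a b c d e f g h
  ─────────────────
8│♜ ♞ ♝ ♛ ♚ ♝ ♞ ♜│8
7│♟ ♟ ♟ · ♟ ♟ ♟ ♟│7
6│· · · ♟ · · · ·│6
5│· · · · · · · ·│5
4│· · · · · · · ·│4
3│· · ♙ ♙ · · · ·│3
2│♙ ♙ · · ♙ ♙ ♙ ♙│2
1│♖ ♘ ♗ ♕ ♔ ♗ ♘ ♖│1
  ─────────────────
  a b c d e f g h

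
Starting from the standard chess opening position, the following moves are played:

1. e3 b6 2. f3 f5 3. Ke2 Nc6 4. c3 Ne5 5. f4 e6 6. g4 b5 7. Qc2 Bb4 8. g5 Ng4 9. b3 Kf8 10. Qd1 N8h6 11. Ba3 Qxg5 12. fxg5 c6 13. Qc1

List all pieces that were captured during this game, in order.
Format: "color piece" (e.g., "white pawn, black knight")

Tracking captures:
  Qxg5: captured white pawn
  fxg5: captured black queen

white pawn, black queen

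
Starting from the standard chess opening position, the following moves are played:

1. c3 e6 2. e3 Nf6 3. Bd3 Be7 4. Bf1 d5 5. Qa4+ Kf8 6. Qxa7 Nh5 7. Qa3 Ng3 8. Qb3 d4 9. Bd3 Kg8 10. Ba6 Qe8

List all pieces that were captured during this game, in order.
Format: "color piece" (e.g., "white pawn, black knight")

Tracking captures:
  Qxa7: captured black pawn

black pawn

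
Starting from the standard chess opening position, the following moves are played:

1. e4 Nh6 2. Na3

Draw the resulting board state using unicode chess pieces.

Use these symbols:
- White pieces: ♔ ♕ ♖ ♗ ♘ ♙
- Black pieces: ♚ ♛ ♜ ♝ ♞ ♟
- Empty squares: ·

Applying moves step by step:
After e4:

♜ ♞ ♝ ♛ ♚ ♝ ♞ ♜
♟ ♟ ♟ ♟ ♟ ♟ ♟ ♟
· · · · · · · ·
· · · · · · · ·
· · · · ♙ · · ·
· · · · · · · ·
♙ ♙ ♙ ♙ · ♙ ♙ ♙
♖ ♘ ♗ ♕ ♔ ♗ ♘ ♖


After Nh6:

♜ ♞ ♝ ♛ ♚ ♝ · ♜
♟ ♟ ♟ ♟ ♟ ♟ ♟ ♟
· · · · · · · ♞
· · · · · · · ·
· · · · ♙ · · ·
· · · · · · · ·
♙ ♙ ♙ ♙ · ♙ ♙ ♙
♖ ♘ ♗ ♕ ♔ ♗ ♘ ♖


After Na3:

♜ ♞ ♝ ♛ ♚ ♝ · ♜
♟ ♟ ♟ ♟ ♟ ♟ ♟ ♟
· · · · · · · ♞
· · · · · · · ·
· · · · ♙ · · ·
♘ · · · · · · ·
♙ ♙ ♙ ♙ · ♙ ♙ ♙
♖ · ♗ ♕ ♔ ♗ ♘ ♖



  a b c d e f g h
  ─────────────────
8│♜ ♞ ♝ ♛ ♚ ♝ · ♜│8
7│♟ ♟ ♟ ♟ ♟ ♟ ♟ ♟│7
6│· · · · · · · ♞│6
5│· · · · · · · ·│5
4│· · · · ♙ · · ·│4
3│♘ · · · · · · ·│3
2│♙ ♙ ♙ ♙ · ♙ ♙ ♙│2
1│♖ · ♗ ♕ ♔ ♗ ♘ ♖│1
  ─────────────────
  a b c d e f g h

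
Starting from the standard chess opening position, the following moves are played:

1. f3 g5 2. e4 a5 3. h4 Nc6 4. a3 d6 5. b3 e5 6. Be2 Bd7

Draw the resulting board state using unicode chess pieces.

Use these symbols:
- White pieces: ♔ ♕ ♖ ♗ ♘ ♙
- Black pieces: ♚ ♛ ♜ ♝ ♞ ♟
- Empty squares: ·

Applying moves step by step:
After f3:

♜ ♞ ♝ ♛ ♚ ♝ ♞ ♜
♟ ♟ ♟ ♟ ♟ ♟ ♟ ♟
· · · · · · · ·
· · · · · · · ·
· · · · · · · ·
· · · · · ♙ · ·
♙ ♙ ♙ ♙ ♙ · ♙ ♙
♖ ♘ ♗ ♕ ♔ ♗ ♘ ♖


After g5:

♜ ♞ ♝ ♛ ♚ ♝ ♞ ♜
♟ ♟ ♟ ♟ ♟ ♟ · ♟
· · · · · · · ·
· · · · · · ♟ ·
· · · · · · · ·
· · · · · ♙ · ·
♙ ♙ ♙ ♙ ♙ · ♙ ♙
♖ ♘ ♗ ♕ ♔ ♗ ♘ ♖


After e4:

♜ ♞ ♝ ♛ ♚ ♝ ♞ ♜
♟ ♟ ♟ ♟ ♟ ♟ · ♟
· · · · · · · ·
· · · · · · ♟ ·
· · · · ♙ · · ·
· · · · · ♙ · ·
♙ ♙ ♙ ♙ · · ♙ ♙
♖ ♘ ♗ ♕ ♔ ♗ ♘ ♖


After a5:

♜ ♞ ♝ ♛ ♚ ♝ ♞ ♜
· ♟ ♟ ♟ ♟ ♟ · ♟
· · · · · · · ·
♟ · · · · · ♟ ·
· · · · ♙ · · ·
· · · · · ♙ · ·
♙ ♙ ♙ ♙ · · ♙ ♙
♖ ♘ ♗ ♕ ♔ ♗ ♘ ♖


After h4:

♜ ♞ ♝ ♛ ♚ ♝ ♞ ♜
· ♟ ♟ ♟ ♟ ♟ · ♟
· · · · · · · ·
♟ · · · · · ♟ ·
· · · · ♙ · · ♙
· · · · · ♙ · ·
♙ ♙ ♙ ♙ · · ♙ ·
♖ ♘ ♗ ♕ ♔ ♗ ♘ ♖


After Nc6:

♜ · ♝ ♛ ♚ ♝ ♞ ♜
· ♟ ♟ ♟ ♟ ♟ · ♟
· · ♞ · · · · ·
♟ · · · · · ♟ ·
· · · · ♙ · · ♙
· · · · · ♙ · ·
♙ ♙ ♙ ♙ · · ♙ ·
♖ ♘ ♗ ♕ ♔ ♗ ♘ ♖


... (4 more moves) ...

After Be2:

♜ · ♝ ♛ ♚ ♝ ♞ ♜
· ♟ ♟ · · ♟ · ♟
· · ♞ ♟ · · · ·
♟ · · · ♟ · ♟ ·
· · · · ♙ · · ♙
♙ ♙ · · · ♙ · ·
· · ♙ ♙ ♗ · ♙ ·
♖ ♘ ♗ ♕ ♔ · ♘ ♖


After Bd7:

♜ · · ♛ ♚ ♝ ♞ ♜
· ♟ ♟ ♝ · ♟ · ♟
· · ♞ ♟ · · · ·
♟ · · · ♟ · ♟ ·
· · · · ♙ · · ♙
♙ ♙ · · · ♙ · ·
· · ♙ ♙ ♗ · ♙ ·
♖ ♘ ♗ ♕ ♔ · ♘ ♖



  a b c d e f g h
  ─────────────────
8│♜ · · ♛ ♚ ♝ ♞ ♜│8
7│· ♟ ♟ ♝ · ♟ · ♟│7
6│· · ♞ ♟ · · · ·│6
5│♟ · · · ♟ · ♟ ·│5
4│· · · · ♙ · · ♙│4
3│♙ ♙ · · · ♙ · ·│3
2│· · ♙ ♙ ♗ · ♙ ·│2
1│♖ ♘ ♗ ♕ ♔ · ♘ ♖│1
  ─────────────────
  a b c d e f g h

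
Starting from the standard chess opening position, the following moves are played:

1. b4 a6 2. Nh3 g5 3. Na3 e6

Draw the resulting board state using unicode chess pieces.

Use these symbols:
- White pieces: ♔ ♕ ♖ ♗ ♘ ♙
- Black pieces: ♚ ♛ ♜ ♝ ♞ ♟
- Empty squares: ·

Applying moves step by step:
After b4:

♜ ♞ ♝ ♛ ♚ ♝ ♞ ♜
♟ ♟ ♟ ♟ ♟ ♟ ♟ ♟
· · · · · · · ·
· · · · · · · ·
· ♙ · · · · · ·
· · · · · · · ·
♙ · ♙ ♙ ♙ ♙ ♙ ♙
♖ ♘ ♗ ♕ ♔ ♗ ♘ ♖


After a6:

♜ ♞ ♝ ♛ ♚ ♝ ♞ ♜
· ♟ ♟ ♟ ♟ ♟ ♟ ♟
♟ · · · · · · ·
· · · · · · · ·
· ♙ · · · · · ·
· · · · · · · ·
♙ · ♙ ♙ ♙ ♙ ♙ ♙
♖ ♘ ♗ ♕ ♔ ♗ ♘ ♖


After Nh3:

♜ ♞ ♝ ♛ ♚ ♝ ♞ ♜
· ♟ ♟ ♟ ♟ ♟ ♟ ♟
♟ · · · · · · ·
· · · · · · · ·
· ♙ · · · · · ·
· · · · · · · ♘
♙ · ♙ ♙ ♙ ♙ ♙ ♙
♖ ♘ ♗ ♕ ♔ ♗ · ♖


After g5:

♜ ♞ ♝ ♛ ♚ ♝ ♞ ♜
· ♟ ♟ ♟ ♟ ♟ · ♟
♟ · · · · · · ·
· · · · · · ♟ ·
· ♙ · · · · · ·
· · · · · · · ♘
♙ · ♙ ♙ ♙ ♙ ♙ ♙
♖ ♘ ♗ ♕ ♔ ♗ · ♖


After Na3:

♜ ♞ ♝ ♛ ♚ ♝ ♞ ♜
· ♟ ♟ ♟ ♟ ♟ · ♟
♟ · · · · · · ·
· · · · · · ♟ ·
· ♙ · · · · · ·
♘ · · · · · · ♘
♙ · ♙ ♙ ♙ ♙ ♙ ♙
♖ · ♗ ♕ ♔ ♗ · ♖


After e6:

♜ ♞ ♝ ♛ ♚ ♝ ♞ ♜
· ♟ ♟ ♟ · ♟ · ♟
♟ · · · ♟ · · ·
· · · · · · ♟ ·
· ♙ · · · · · ·
♘ · · · · · · ♘
♙ · ♙ ♙ ♙ ♙ ♙ ♙
♖ · ♗ ♕ ♔ ♗ · ♖



  a b c d e f g h
  ─────────────────
8│♜ ♞ ♝ ♛ ♚ ♝ ♞ ♜│8
7│· ♟ ♟ ♟ · ♟ · ♟│7
6│♟ · · · ♟ · · ·│6
5│· · · · · · ♟ ·│5
4│· ♙ · · · · · ·│4
3│♘ · · · · · · ♘│3
2│♙ · ♙ ♙ ♙ ♙ ♙ ♙│2
1│♖ · ♗ ♕ ♔ ♗ · ♖│1
  ─────────────────
  a b c d e f g h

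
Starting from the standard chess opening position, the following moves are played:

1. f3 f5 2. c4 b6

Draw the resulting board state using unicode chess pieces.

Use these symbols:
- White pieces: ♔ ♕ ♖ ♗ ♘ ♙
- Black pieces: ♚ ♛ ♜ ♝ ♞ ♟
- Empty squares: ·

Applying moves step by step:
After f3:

♜ ♞ ♝ ♛ ♚ ♝ ♞ ♜
♟ ♟ ♟ ♟ ♟ ♟ ♟ ♟
· · · · · · · ·
· · · · · · · ·
· · · · · · · ·
· · · · · ♙ · ·
♙ ♙ ♙ ♙ ♙ · ♙ ♙
♖ ♘ ♗ ♕ ♔ ♗ ♘ ♖


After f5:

♜ ♞ ♝ ♛ ♚ ♝ ♞ ♜
♟ ♟ ♟ ♟ ♟ · ♟ ♟
· · · · · · · ·
· · · · · ♟ · ·
· · · · · · · ·
· · · · · ♙ · ·
♙ ♙ ♙ ♙ ♙ · ♙ ♙
♖ ♘ ♗ ♕ ♔ ♗ ♘ ♖


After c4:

♜ ♞ ♝ ♛ ♚ ♝ ♞ ♜
♟ ♟ ♟ ♟ ♟ · ♟ ♟
· · · · · · · ·
· · · · · ♟ · ·
· · ♙ · · · · ·
· · · · · ♙ · ·
♙ ♙ · ♙ ♙ · ♙ ♙
♖ ♘ ♗ ♕ ♔ ♗ ♘ ♖


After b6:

♜ ♞ ♝ ♛ ♚ ♝ ♞ ♜
♟ · ♟ ♟ ♟ · ♟ ♟
· ♟ · · · · · ·
· · · · · ♟ · ·
· · ♙ · · · · ·
· · · · · ♙ · ·
♙ ♙ · ♙ ♙ · ♙ ♙
♖ ♘ ♗ ♕ ♔ ♗ ♘ ♖



  a b c d e f g h
  ─────────────────
8│♜ ♞ ♝ ♛ ♚ ♝ ♞ ♜│8
7│♟ · ♟ ♟ ♟ · ♟ ♟│7
6│· ♟ · · · · · ·│6
5│· · · · · ♟ · ·│5
4│· · ♙ · · · · ·│4
3│· · · · · ♙ · ·│3
2│♙ ♙ · ♙ ♙ · ♙ ♙│2
1│♖ ♘ ♗ ♕ ♔ ♗ ♘ ♖│1
  ─────────────────
  a b c d e f g h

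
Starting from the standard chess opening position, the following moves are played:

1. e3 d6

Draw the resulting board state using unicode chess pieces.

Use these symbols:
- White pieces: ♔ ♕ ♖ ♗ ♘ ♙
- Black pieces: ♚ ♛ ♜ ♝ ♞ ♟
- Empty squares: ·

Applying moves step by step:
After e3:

♜ ♞ ♝ ♛ ♚ ♝ ♞ ♜
♟ ♟ ♟ ♟ ♟ ♟ ♟ ♟
· · · · · · · ·
· · · · · · · ·
· · · · · · · ·
· · · · ♙ · · ·
♙ ♙ ♙ ♙ · ♙ ♙ ♙
♖ ♘ ♗ ♕ ♔ ♗ ♘ ♖


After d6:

♜ ♞ ♝ ♛ ♚ ♝ ♞ ♜
♟ ♟ ♟ · ♟ ♟ ♟ ♟
· · · ♟ · · · ·
· · · · · · · ·
· · · · · · · ·
· · · · ♙ · · ·
♙ ♙ ♙ ♙ · ♙ ♙ ♙
♖ ♘ ♗ ♕ ♔ ♗ ♘ ♖



  a b c d e f g h
  ─────────────────
8│♜ ♞ ♝ ♛ ♚ ♝ ♞ ♜│8
7│♟ ♟ ♟ · ♟ ♟ ♟ ♟│7
6│· · · ♟ · · · ·│6
5│· · · · · · · ·│5
4│· · · · · · · ·│4
3│· · · · ♙ · · ·│3
2│♙ ♙ ♙ ♙ · ♙ ♙ ♙│2
1│♖ ♘ ♗ ♕ ♔ ♗ ♘ ♖│1
  ─────────────────
  a b c d e f g h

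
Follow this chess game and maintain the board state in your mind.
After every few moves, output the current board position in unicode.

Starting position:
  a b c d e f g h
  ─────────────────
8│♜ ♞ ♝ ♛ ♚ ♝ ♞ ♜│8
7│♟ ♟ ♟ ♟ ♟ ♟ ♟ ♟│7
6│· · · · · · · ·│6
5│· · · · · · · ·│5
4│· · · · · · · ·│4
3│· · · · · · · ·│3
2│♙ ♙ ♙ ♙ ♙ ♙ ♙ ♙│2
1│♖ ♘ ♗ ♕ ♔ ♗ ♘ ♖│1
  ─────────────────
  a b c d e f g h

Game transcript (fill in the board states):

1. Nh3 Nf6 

  a b c d e f g h
  ─────────────────
8│♜ ♞ ♝ ♛ ♚ ♝ · ♜│8
7│♟ ♟ ♟ ♟ ♟ ♟ ♟ ♟│7
6│· · · · · ♞ · ·│6
5│· · · · · · · ·│5
4│· · · · · · · ·│4
3│· · · · · · · ♘│3
2│♙ ♙ ♙ ♙ ♙ ♙ ♙ ♙│2
1│♖ ♘ ♗ ♕ ♔ ♗ · ♖│1
  ─────────────────
  a b c d e f g h

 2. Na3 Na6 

  a b c d e f g h
  ─────────────────
8│♜ · ♝ ♛ ♚ ♝ · ♜│8
7│♟ ♟ ♟ ♟ ♟ ♟ ♟ ♟│7
6│♞ · · · · ♞ · ·│6
5│· · · · · · · ·│5
4│· · · · · · · ·│4
3│♘ · · · · · · ♘│3
2│♙ ♙ ♙ ♙ ♙ ♙ ♙ ♙│2
1│♖ · ♗ ♕ ♔ ♗ · ♖│1
  ─────────────────
  a b c d e f g h

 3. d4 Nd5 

  a b c d e f g h
  ─────────────────
8│♜ · ♝ ♛ ♚ ♝ · ♜│8
7│♟ ♟ ♟ ♟ ♟ ♟ ♟ ♟│7
6│♞ · · · · · · ·│6
5│· · · ♞ · · · ·│5
4│· · · ♙ · · · ·│4
3│♘ · · · · · · ♘│3
2│♙ ♙ ♙ · ♙ ♙ ♙ ♙│2
1│♖ · ♗ ♕ ♔ ♗ · ♖│1
  ─────────────────
  a b c d e f g h

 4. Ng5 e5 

  a b c d e f g h
  ─────────────────
8│♜ · ♝ ♛ ♚ ♝ · ♜│8
7│♟ ♟ ♟ ♟ · ♟ ♟ ♟│7
6│♞ · · · · · · ·│6
5│· · · ♞ ♟ · ♘ ·│5
4│· · · ♙ · · · ·│4
3│♘ · · · · · · ·│3
2│♙ ♙ ♙ · ♙ ♙ ♙ ♙│2
1│♖ · ♗ ♕ ♔ ♗ · ♖│1
  ─────────────────
  a b c d e f g h

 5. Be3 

  a b c d e f g h
  ─────────────────
8│♜ · ♝ ♛ ♚ ♝ · ♜│8
7│♟ ♟ ♟ ♟ · ♟ ♟ ♟│7
6│♞ · · · · · · ·│6
5│· · · ♞ ♟ · ♘ ·│5
4│· · · ♙ · · · ·│4
3│♘ · · · ♗ · · ·│3
2│♙ ♙ ♙ · ♙ ♙ ♙ ♙│2
1│♖ · · ♕ ♔ ♗ · ♖│1
  ─────────────────
  a b c d e f g h


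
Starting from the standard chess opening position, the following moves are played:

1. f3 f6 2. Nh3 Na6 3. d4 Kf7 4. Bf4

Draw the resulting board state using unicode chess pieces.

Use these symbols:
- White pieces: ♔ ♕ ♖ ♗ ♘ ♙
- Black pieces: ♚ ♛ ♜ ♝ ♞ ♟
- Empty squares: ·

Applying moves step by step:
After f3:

♜ ♞ ♝ ♛ ♚ ♝ ♞ ♜
♟ ♟ ♟ ♟ ♟ ♟ ♟ ♟
· · · · · · · ·
· · · · · · · ·
· · · · · · · ·
· · · · · ♙ · ·
♙ ♙ ♙ ♙ ♙ · ♙ ♙
♖ ♘ ♗ ♕ ♔ ♗ ♘ ♖


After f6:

♜ ♞ ♝ ♛ ♚ ♝ ♞ ♜
♟ ♟ ♟ ♟ ♟ · ♟ ♟
· · · · · ♟ · ·
· · · · · · · ·
· · · · · · · ·
· · · · · ♙ · ·
♙ ♙ ♙ ♙ ♙ · ♙ ♙
♖ ♘ ♗ ♕ ♔ ♗ ♘ ♖


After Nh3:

♜ ♞ ♝ ♛ ♚ ♝ ♞ ♜
♟ ♟ ♟ ♟ ♟ · ♟ ♟
· · · · · ♟ · ·
· · · · · · · ·
· · · · · · · ·
· · · · · ♙ · ♘
♙ ♙ ♙ ♙ ♙ · ♙ ♙
♖ ♘ ♗ ♕ ♔ ♗ · ♖


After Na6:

♜ · ♝ ♛ ♚ ♝ ♞ ♜
♟ ♟ ♟ ♟ ♟ · ♟ ♟
♞ · · · · ♟ · ·
· · · · · · · ·
· · · · · · · ·
· · · · · ♙ · ♘
♙ ♙ ♙ ♙ ♙ · ♙ ♙
♖ ♘ ♗ ♕ ♔ ♗ · ♖


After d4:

♜ · ♝ ♛ ♚ ♝ ♞ ♜
♟ ♟ ♟ ♟ ♟ · ♟ ♟
♞ · · · · ♟ · ·
· · · · · · · ·
· · · ♙ · · · ·
· · · · · ♙ · ♘
♙ ♙ ♙ · ♙ · ♙ ♙
♖ ♘ ♗ ♕ ♔ ♗ · ♖


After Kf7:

♜ · ♝ ♛ · ♝ ♞ ♜
♟ ♟ ♟ ♟ ♟ ♚ ♟ ♟
♞ · · · · ♟ · ·
· · · · · · · ·
· · · ♙ · · · ·
· · · · · ♙ · ♘
♙ ♙ ♙ · ♙ · ♙ ♙
♖ ♘ ♗ ♕ ♔ ♗ · ♖


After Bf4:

♜ · ♝ ♛ · ♝ ♞ ♜
♟ ♟ ♟ ♟ ♟ ♚ ♟ ♟
♞ · · · · ♟ · ·
· · · · · · · ·
· · · ♙ · ♗ · ·
· · · · · ♙ · ♘
♙ ♙ ♙ · ♙ · ♙ ♙
♖ ♘ · ♕ ♔ ♗ · ♖



  a b c d e f g h
  ─────────────────
8│♜ · ♝ ♛ · ♝ ♞ ♜│8
7│♟ ♟ ♟ ♟ ♟ ♚ ♟ ♟│7
6│♞ · · · · ♟ · ·│6
5│· · · · · · · ·│5
4│· · · ♙ · ♗ · ·│4
3│· · · · · ♙ · ♘│3
2│♙ ♙ ♙ · ♙ · ♙ ♙│2
1│♖ ♘ · ♕ ♔ ♗ · ♖│1
  ─────────────────
  a b c d e f g h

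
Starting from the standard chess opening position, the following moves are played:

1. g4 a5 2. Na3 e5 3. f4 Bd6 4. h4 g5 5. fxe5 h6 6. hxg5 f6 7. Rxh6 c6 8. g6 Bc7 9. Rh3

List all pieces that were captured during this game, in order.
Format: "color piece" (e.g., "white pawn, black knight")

Tracking captures:
  fxe5: captured black pawn
  hxg5: captured black pawn
  Rxh6: captured black pawn

black pawn, black pawn, black pawn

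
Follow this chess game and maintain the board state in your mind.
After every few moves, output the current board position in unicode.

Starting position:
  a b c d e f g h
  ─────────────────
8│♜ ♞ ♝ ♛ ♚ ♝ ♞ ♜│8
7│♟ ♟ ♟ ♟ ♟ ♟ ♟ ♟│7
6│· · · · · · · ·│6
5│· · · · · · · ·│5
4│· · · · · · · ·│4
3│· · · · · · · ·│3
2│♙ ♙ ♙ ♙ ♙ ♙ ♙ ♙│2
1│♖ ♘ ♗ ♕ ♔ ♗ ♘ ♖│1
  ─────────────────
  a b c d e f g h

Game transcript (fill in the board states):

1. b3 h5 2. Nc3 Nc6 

  a b c d e f g h
  ─────────────────
8│♜ · ♝ ♛ ♚ ♝ ♞ ♜│8
7│♟ ♟ ♟ ♟ ♟ ♟ ♟ ·│7
6│· · ♞ · · · · ·│6
5│· · · · · · · ♟│5
4│· · · · · · · ·│4
3│· ♙ ♘ · · · · ·│3
2│♙ · ♙ ♙ ♙ ♙ ♙ ♙│2
1│♖ · ♗ ♕ ♔ ♗ ♘ ♖│1
  ─────────────────
  a b c d e f g h

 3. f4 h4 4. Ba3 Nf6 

  a b c d e f g h
  ─────────────────
8│♜ · ♝ ♛ ♚ ♝ · ♜│8
7│♟ ♟ ♟ ♟ ♟ ♟ ♟ ·│7
6│· · ♞ · · ♞ · ·│6
5│· · · · · · · ·│5
4│· · · · · ♙ · ♟│4
3│♗ ♙ ♘ · · · · ·│3
2│♙ · ♙ ♙ ♙ · ♙ ♙│2
1│♖ · · ♕ ♔ ♗ ♘ ♖│1
  ─────────────────
  a b c d e f g h

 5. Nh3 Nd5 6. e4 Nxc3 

  a b c d e f g h
  ─────────────────
8│♜ · ♝ ♛ ♚ ♝ · ♜│8
7│♟ ♟ ♟ ♟ ♟ ♟ ♟ ·│7
6│· · ♞ · · · · ·│6
5│· · · · · · · ·│5
4│· · · · ♙ ♙ · ♟│4
3│♗ ♙ ♞ · · · · ♘│3
2│♙ · ♙ ♙ · · ♙ ♙│2
1│♖ · · ♕ ♔ ♗ · ♖│1
  ─────────────────
  a b c d e f g h



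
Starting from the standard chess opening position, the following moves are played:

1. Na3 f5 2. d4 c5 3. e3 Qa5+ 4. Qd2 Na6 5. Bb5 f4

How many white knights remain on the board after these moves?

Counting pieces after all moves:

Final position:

  a b c d e f g h
  ─────────────────
8│♜ · ♝ · ♚ ♝ ♞ ♜│8
7│♟ ♟ · ♟ ♟ · ♟ ♟│7
6│♞ · · · · · · ·│6
5│♛ ♗ ♟ · · · · ·│5
4│· · · ♙ · ♟ · ·│4
3│♘ · · · ♙ · · ·│3
2│♙ ♙ ♙ ♕ · ♙ ♙ ♙│2
1│♖ · ♗ · ♔ · ♘ ♖│1
  ─────────────────
  a b c d e f g h


2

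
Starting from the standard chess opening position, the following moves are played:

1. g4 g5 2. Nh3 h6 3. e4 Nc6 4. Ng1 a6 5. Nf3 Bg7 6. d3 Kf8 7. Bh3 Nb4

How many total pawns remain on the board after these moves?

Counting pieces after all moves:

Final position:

  a b c d e f g h
  ─────────────────
8│♜ · ♝ ♛ · ♚ ♞ ♜│8
7│· ♟ ♟ ♟ ♟ ♟ ♝ ·│7
6│♟ · · · · · · ♟│6
5│· · · · · · ♟ ·│5
4│· ♞ · · ♙ · ♙ ·│4
3│· · · ♙ · ♘ · ♗│3
2│♙ ♙ ♙ · · ♙ · ♙│2
1│♖ ♘ ♗ ♕ ♔ · · ♖│1
  ─────────────────
  a b c d e f g h


16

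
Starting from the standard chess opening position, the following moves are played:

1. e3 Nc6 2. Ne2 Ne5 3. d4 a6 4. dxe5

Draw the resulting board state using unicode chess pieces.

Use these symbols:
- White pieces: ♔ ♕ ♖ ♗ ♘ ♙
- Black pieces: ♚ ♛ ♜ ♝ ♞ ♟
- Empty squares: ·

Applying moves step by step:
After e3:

♜ ♞ ♝ ♛ ♚ ♝ ♞ ♜
♟ ♟ ♟ ♟ ♟ ♟ ♟ ♟
· · · · · · · ·
· · · · · · · ·
· · · · · · · ·
· · · · ♙ · · ·
♙ ♙ ♙ ♙ · ♙ ♙ ♙
♖ ♘ ♗ ♕ ♔ ♗ ♘ ♖


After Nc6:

♜ · ♝ ♛ ♚ ♝ ♞ ♜
♟ ♟ ♟ ♟ ♟ ♟ ♟ ♟
· · ♞ · · · · ·
· · · · · · · ·
· · · · · · · ·
· · · · ♙ · · ·
♙ ♙ ♙ ♙ · ♙ ♙ ♙
♖ ♘ ♗ ♕ ♔ ♗ ♘ ♖


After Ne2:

♜ · ♝ ♛ ♚ ♝ ♞ ♜
♟ ♟ ♟ ♟ ♟ ♟ ♟ ♟
· · ♞ · · · · ·
· · · · · · · ·
· · · · · · · ·
· · · · ♙ · · ·
♙ ♙ ♙ ♙ ♘ ♙ ♙ ♙
♖ ♘ ♗ ♕ ♔ ♗ · ♖


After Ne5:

♜ · ♝ ♛ ♚ ♝ ♞ ♜
♟ ♟ ♟ ♟ ♟ ♟ ♟ ♟
· · · · · · · ·
· · · · ♞ · · ·
· · · · · · · ·
· · · · ♙ · · ·
♙ ♙ ♙ ♙ ♘ ♙ ♙ ♙
♖ ♘ ♗ ♕ ♔ ♗ · ♖


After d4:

♜ · ♝ ♛ ♚ ♝ ♞ ♜
♟ ♟ ♟ ♟ ♟ ♟ ♟ ♟
· · · · · · · ·
· · · · ♞ · · ·
· · · ♙ · · · ·
· · · · ♙ · · ·
♙ ♙ ♙ · ♘ ♙ ♙ ♙
♖ ♘ ♗ ♕ ♔ ♗ · ♖


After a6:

♜ · ♝ ♛ ♚ ♝ ♞ ♜
· ♟ ♟ ♟ ♟ ♟ ♟ ♟
♟ · · · · · · ·
· · · · ♞ · · ·
· · · ♙ · · · ·
· · · · ♙ · · ·
♙ ♙ ♙ · ♘ ♙ ♙ ♙
♖ ♘ ♗ ♕ ♔ ♗ · ♖


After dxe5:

♜ · ♝ ♛ ♚ ♝ ♞ ♜
· ♟ ♟ ♟ ♟ ♟ ♟ ♟
♟ · · · · · · ·
· · · · ♙ · · ·
· · · · · · · ·
· · · · ♙ · · ·
♙ ♙ ♙ · ♘ ♙ ♙ ♙
♖ ♘ ♗ ♕ ♔ ♗ · ♖



  a b c d e f g h
  ─────────────────
8│♜ · ♝ ♛ ♚ ♝ ♞ ♜│8
7│· ♟ ♟ ♟ ♟ ♟ ♟ ♟│7
6│♟ · · · · · · ·│6
5│· · · · ♙ · · ·│5
4│· · · · · · · ·│4
3│· · · · ♙ · · ·│3
2│♙ ♙ ♙ · ♘ ♙ ♙ ♙│2
1│♖ ♘ ♗ ♕ ♔ ♗ · ♖│1
  ─────────────────
  a b c d e f g h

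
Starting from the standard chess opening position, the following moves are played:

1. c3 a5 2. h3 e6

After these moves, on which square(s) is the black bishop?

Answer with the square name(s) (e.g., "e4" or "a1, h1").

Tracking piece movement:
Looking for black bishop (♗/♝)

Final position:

  a b c d e f g h
  ─────────────────
8│♜ ♞ ♝ ♛ ♚ ♝ ♞ ♜│8
7│· ♟ ♟ ♟ · ♟ ♟ ♟│7
6│· · · · ♟ · · ·│6
5│♟ · · · · · · ·│5
4│· · · · · · · ·│4
3│· · ♙ · · · · ♙│3
2│♙ ♙ · ♙ ♙ ♙ ♙ ·│2
1│♖ ♘ ♗ ♕ ♔ ♗ ♘ ♖│1
  ─────────────────
  a b c d e f g h


c8, f8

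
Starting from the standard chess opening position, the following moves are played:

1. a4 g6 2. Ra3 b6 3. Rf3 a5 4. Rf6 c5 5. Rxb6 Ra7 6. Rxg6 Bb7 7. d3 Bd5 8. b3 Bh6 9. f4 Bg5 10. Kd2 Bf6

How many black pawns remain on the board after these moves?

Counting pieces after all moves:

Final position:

  a b c d e f g h
  ─────────────────
8│· ♞ · ♛ ♚ · ♞ ♜│8
7│♜ · · ♟ ♟ ♟ · ♟│7
6│· · · · · ♝ ♖ ·│6
5│♟ · ♟ ♝ · · · ·│5
4│♙ · · · · ♙ · ·│4
3│· ♙ · ♙ · · · ·│3
2│· · ♙ ♔ ♙ · ♙ ♙│2
1│· ♘ ♗ ♕ · ♗ ♘ ♖│1
  ─────────────────
  a b c d e f g h


6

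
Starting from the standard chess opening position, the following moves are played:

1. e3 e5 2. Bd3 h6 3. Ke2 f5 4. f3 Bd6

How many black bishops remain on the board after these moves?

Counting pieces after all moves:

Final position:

  a b c d e f g h
  ─────────────────
8│♜ ♞ ♝ ♛ ♚ · ♞ ♜│8
7│♟ ♟ ♟ ♟ · · ♟ ·│7
6│· · · ♝ · · · ♟│6
5│· · · · ♟ ♟ · ·│5
4│· · · · · · · ·│4
3│· · · ♗ ♙ ♙ · ·│3
2│♙ ♙ ♙ ♙ ♔ · ♙ ♙│2
1│♖ ♘ ♗ ♕ · · ♘ ♖│1
  ─────────────────
  a b c d e f g h


2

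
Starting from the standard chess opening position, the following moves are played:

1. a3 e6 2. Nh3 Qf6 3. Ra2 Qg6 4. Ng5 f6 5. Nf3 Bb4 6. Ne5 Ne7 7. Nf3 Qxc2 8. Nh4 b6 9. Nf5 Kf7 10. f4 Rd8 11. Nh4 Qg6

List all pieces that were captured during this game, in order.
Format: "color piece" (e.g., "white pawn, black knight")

Tracking captures:
  Qxc2: captured white pawn

white pawn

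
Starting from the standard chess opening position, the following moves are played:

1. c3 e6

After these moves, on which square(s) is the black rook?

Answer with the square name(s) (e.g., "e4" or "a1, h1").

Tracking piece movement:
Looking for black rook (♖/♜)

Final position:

  a b c d e f g h
  ─────────────────
8│♜ ♞ ♝ ♛ ♚ ♝ ♞ ♜│8
7│♟ ♟ ♟ ♟ · ♟ ♟ ♟│7
6│· · · · ♟ · · ·│6
5│· · · · · · · ·│5
4│· · · · · · · ·│4
3│· · ♙ · · · · ·│3
2│♙ ♙ · ♙ ♙ ♙ ♙ ♙│2
1│♖ ♘ ♗ ♕ ♔ ♗ ♘ ♖│1
  ─────────────────
  a b c d e f g h


a8, h8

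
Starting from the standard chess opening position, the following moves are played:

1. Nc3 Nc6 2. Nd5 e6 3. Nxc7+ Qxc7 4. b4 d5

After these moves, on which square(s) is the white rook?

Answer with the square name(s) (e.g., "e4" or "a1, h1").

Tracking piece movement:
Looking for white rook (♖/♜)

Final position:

  a b c d e f g h
  ─────────────────
8│♜ · ♝ · ♚ ♝ ♞ ♜│8
7│♟ ♟ ♛ · · ♟ ♟ ♟│7
6│· · ♞ · ♟ · · ·│6
5│· · · ♟ · · · ·│5
4│· ♙ · · · · · ·│4
3│· · · · · · · ·│3
2│♙ · ♙ ♙ ♙ ♙ ♙ ♙│2
1│♖ · ♗ ♕ ♔ ♗ ♘ ♖│1
  ─────────────────
  a b c d e f g h


a1, h1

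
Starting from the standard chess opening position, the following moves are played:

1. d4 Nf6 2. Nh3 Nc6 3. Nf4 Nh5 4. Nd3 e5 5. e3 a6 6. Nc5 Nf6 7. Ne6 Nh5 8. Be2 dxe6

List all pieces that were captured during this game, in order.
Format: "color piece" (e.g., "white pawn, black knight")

Tracking captures:
  dxe6: captured white knight

white knight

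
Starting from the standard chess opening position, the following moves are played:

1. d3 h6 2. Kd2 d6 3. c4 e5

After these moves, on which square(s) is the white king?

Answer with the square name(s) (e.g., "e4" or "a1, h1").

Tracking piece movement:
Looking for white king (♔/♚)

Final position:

  a b c d e f g h
  ─────────────────
8│♜ ♞ ♝ ♛ ♚ ♝ ♞ ♜│8
7│♟ ♟ ♟ · · ♟ ♟ ·│7
6│· · · ♟ · · · ♟│6
5│· · · · ♟ · · ·│5
4│· · ♙ · · · · ·│4
3│· · · ♙ · · · ·│3
2│♙ ♙ · ♔ ♙ ♙ ♙ ♙│2
1│♖ ♘ ♗ ♕ · ♗ ♘ ♖│1
  ─────────────────
  a b c d e f g h


d2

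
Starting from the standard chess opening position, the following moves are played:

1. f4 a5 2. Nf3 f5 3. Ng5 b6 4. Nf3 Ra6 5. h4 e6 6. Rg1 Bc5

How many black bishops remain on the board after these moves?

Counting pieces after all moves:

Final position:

  a b c d e f g h
  ─────────────────
8│· ♞ ♝ ♛ ♚ · ♞ ♜│8
7│· · ♟ ♟ · · ♟ ♟│7
6│♜ ♟ · · ♟ · · ·│6
5│♟ · ♝ · · ♟ · ·│5
4│· · · · · ♙ · ♙│4
3│· · · · · ♘ · ·│3
2│♙ ♙ ♙ ♙ ♙ · ♙ ·│2
1│♖ ♘ ♗ ♕ ♔ ♗ ♖ ·│1
  ─────────────────
  a b c d e f g h


2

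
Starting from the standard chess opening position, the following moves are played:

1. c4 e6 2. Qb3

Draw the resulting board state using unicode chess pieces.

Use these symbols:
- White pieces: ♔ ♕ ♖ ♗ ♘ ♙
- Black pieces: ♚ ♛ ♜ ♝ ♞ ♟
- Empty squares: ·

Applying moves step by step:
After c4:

♜ ♞ ♝ ♛ ♚ ♝ ♞ ♜
♟ ♟ ♟ ♟ ♟ ♟ ♟ ♟
· · · · · · · ·
· · · · · · · ·
· · ♙ · · · · ·
· · · · · · · ·
♙ ♙ · ♙ ♙ ♙ ♙ ♙
♖ ♘ ♗ ♕ ♔ ♗ ♘ ♖


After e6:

♜ ♞ ♝ ♛ ♚ ♝ ♞ ♜
♟ ♟ ♟ ♟ · ♟ ♟ ♟
· · · · ♟ · · ·
· · · · · · · ·
· · ♙ · · · · ·
· · · · · · · ·
♙ ♙ · ♙ ♙ ♙ ♙ ♙
♖ ♘ ♗ ♕ ♔ ♗ ♘ ♖


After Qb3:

♜ ♞ ♝ ♛ ♚ ♝ ♞ ♜
♟ ♟ ♟ ♟ · ♟ ♟ ♟
· · · · ♟ · · ·
· · · · · · · ·
· · ♙ · · · · ·
· ♕ · · · · · ·
♙ ♙ · ♙ ♙ ♙ ♙ ♙
♖ ♘ ♗ · ♔ ♗ ♘ ♖



  a b c d e f g h
  ─────────────────
8│♜ ♞ ♝ ♛ ♚ ♝ ♞ ♜│8
7│♟ ♟ ♟ ♟ · ♟ ♟ ♟│7
6│· · · · ♟ · · ·│6
5│· · · · · · · ·│5
4│· · ♙ · · · · ·│4
3│· ♕ · · · · · ·│3
2│♙ ♙ · ♙ ♙ ♙ ♙ ♙│2
1│♖ ♘ ♗ · ♔ ♗ ♘ ♖│1
  ─────────────────
  a b c d e f g h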